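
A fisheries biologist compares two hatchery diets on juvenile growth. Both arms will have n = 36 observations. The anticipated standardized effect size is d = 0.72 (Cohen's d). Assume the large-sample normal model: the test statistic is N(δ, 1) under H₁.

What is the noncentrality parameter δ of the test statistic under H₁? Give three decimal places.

δ ≈ 3.055

The noncentrality parameter scales effect size by the design's sample-size factor: δ = d·√(n/2) = 0.72 × √(36/2) = 3.0547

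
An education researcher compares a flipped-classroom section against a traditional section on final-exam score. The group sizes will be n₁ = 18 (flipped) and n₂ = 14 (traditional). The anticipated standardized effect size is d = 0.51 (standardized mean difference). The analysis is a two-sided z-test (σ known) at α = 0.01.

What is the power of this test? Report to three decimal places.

Power ≈ 0.126

Noncentrality parameter: δ = d / √(1/n₁ + 1/n₂) = 0.51 / √(1/18 + 1/14) = 1.4312
Two-sided α = 0.01 → critical value z_{0.005} = 2.576.
Power = Φ(δ − 2.576) + Φ(−δ − 2.576) = Φ(-1.145) + Φ(-4.007) = 0.1262 + 0.0000 = 0.1262.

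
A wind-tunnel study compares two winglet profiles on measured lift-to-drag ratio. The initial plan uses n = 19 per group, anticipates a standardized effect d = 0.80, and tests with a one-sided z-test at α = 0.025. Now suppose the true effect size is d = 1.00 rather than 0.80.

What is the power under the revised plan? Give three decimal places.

With d = 1.00: δ = d·√(n/2) = 1.00 × √(19/2) = 3.0822. Critical value z_{0.025} = 1.960.
Revised power = P(Z > 1.960 − δ) = Φ(1.122) = 0.8691.

Power ≈ 0.869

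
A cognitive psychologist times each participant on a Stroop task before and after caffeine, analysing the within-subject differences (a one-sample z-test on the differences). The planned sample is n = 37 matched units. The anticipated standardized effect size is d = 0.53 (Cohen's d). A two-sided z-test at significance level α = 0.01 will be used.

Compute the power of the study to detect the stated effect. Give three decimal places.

Power ≈ 0.742

Noncentrality parameter: δ = d·√n = 0.53 × √37 = 3.2239
Two-sided α = 0.01 → critical value z_{0.005} = 2.576.
Power = Φ(δ − 2.576) + Φ(−δ − 2.576) = Φ(0.648) + Φ(-5.800) = 0.7415 + 0.0000 = 0.7415.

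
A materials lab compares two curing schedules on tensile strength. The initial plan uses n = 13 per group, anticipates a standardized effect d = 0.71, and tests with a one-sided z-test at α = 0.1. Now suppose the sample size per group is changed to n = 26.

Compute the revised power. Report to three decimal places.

Power ≈ 0.899

With n = 26 per group: δ = d·√(n/2) = 0.71 × √(26/2) = 2.5599. Critical value z_{0.1} = 1.282.
Revised power = Φ(δ − 1.282) = Φ(1.278) = 0.8994.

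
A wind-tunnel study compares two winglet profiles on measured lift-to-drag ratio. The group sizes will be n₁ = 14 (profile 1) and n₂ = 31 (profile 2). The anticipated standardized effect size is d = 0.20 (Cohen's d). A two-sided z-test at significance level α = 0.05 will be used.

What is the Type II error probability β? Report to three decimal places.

Noncentrality parameter: δ = d / √(1/n₁ + 1/n₂) = 0.20 / √(1/14 + 1/31) = 0.6211
Two-sided α = 0.05 → critical value z_{0.025} = 1.960.
Power = Φ(δ − 1.960) + Φ(−δ − 1.960) = Φ(-1.339) + Φ(-2.581) = 0.0903 + 0.0049 = 0.0952.
Type II error: β = 1 − power = 1 − 0.0952 = 0.9048.

β ≈ 0.905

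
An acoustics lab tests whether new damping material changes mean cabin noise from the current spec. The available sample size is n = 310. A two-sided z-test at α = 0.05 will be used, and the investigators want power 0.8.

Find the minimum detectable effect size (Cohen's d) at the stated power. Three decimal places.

Need Φ(δ − 1.960) = 0.8, so δ = 1.960 + 0.842 = 2.802.
(Lower-tail contribution to power is negligible for δ > 0.)
δ = d·√n ⇒ d = δ/√n = 2.802/√310 = 0.1591.

d ≈ 0.159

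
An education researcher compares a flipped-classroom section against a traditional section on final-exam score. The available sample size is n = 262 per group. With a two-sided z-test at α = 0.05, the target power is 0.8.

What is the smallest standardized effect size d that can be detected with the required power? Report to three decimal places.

Need Φ(δ − 1.960) = 0.8, so δ = 1.960 + 0.842 = 2.802.
(Lower-tail contribution to power is negligible for δ > 0.)
δ = d·√(n/2) ⇒ d = δ/√(n/2) = 2.802/√(262/2) = 0.2448.

d ≈ 0.245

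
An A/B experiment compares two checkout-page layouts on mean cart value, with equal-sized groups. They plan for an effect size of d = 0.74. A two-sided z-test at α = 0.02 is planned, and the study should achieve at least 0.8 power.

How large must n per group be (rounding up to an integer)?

For power 0.8 need Φ(δ − z_{0.01}) = 0.8, so δ = z_{0.01} + z_{0.20} = 2.326 + 0.842 = 3.168.
(For δ > 0 the lower-tail rejection region contributes negligibly to power, so the one-term inversion is standard.)
δ = d·√(n/2) ⇒ n = 2(δ/d)² = 2 × (3.168 / 0.74)² = 36.65.
Round up to the next whole unit.

n = 37 per group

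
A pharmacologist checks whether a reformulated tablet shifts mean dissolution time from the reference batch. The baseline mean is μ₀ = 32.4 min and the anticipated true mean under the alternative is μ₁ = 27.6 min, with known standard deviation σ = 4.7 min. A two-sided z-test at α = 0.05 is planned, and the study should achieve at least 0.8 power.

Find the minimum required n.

Standardized effect: d = |μ₁ − μ₀| / σ = |27.6 − 32.4| / 4.7 = 1.0213
Set Φ(δ − 1.960) = 0.8; then δ − 1.960 = Φ⁻¹(0.8) = 0.842, giving δ = 2.802.
(The Φ(−δ − z_{α/2}) term is vanishingly small for δ > 0 and is dropped in the standard sample-size formula.)
δ = d·√n ⇒ n = (δ/d)² = (2.802 / 1.0213)² = 7.53.
Rounding up, n = 8.

n = 8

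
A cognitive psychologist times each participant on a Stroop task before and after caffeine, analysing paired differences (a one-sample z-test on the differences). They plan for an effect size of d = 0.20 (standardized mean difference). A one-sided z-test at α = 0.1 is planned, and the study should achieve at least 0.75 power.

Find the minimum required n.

n = 96

For power 0.75 need Φ(δ − z_{0.1}) = 0.75, so δ = z_{0.1} + z_{0.25} = 1.282 + 0.674 = 1.956.
δ = d·√n ⇒ n = (δ/d)² = (1.956 / 0.20)² = 95.65.
Rounding up, n = 96.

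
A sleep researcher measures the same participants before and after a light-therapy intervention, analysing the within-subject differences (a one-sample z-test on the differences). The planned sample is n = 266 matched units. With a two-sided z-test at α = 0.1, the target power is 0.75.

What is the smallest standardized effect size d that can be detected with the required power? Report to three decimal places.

d ≈ 0.142

Need Φ(δ − 1.645) = 0.75, so δ = 1.645 + 0.674 = 2.319.
(Lower-tail contribution to power is negligible for δ > 0.)
δ = d·√n ⇒ d = δ/√n = 2.319/√266 = 0.1422.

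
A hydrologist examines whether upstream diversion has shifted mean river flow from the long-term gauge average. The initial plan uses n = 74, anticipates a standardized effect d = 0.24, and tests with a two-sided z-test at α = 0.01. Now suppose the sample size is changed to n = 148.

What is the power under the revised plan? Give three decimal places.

With n = 148: δ = d·√n = 0.24 × √148 = 2.9197. Critical value z_{0.005} = 2.576.
Revised power = Φ(δ − 2.576) + Φ(−δ − 2.576) = Φ(0.344) + Φ(-5.496) = 0.6345 + 0.0000 = 0.6345.

Power ≈ 0.635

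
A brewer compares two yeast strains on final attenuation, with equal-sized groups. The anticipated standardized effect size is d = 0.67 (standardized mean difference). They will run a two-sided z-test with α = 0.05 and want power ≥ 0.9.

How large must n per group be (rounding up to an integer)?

n = 47 per group

For power 0.9 need Φ(δ − z_{0.025}) = 0.9, so δ = z_{0.025} + z_{0.10} = 1.960 + 1.282 = 3.242.
(For δ > 0 the lower-tail rejection region contributes negligibly to power, so the one-term inversion is standard.)
δ = d·√(n/2) ⇒ n = 2(δ/d)² = 2 × (3.242 / 0.67)² = 46.81.
Rounding up, n = 47 per group.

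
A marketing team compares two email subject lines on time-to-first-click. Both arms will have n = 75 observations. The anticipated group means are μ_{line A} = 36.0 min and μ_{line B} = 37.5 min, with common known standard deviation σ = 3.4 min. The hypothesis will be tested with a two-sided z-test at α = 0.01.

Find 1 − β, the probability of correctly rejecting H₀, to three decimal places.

Standardized effect: d = |μ_{line A} − μ_{line B}| / σ = |36.0 − 37.5| / 3.4 = 0.4412
Noncentrality parameter: δ = d·√(n/2) = 0.4412 × √(75/2) = 2.7016
Two-sided α = 0.01 → critical value z_{0.005} = 2.576.
Power = Φ(δ − 2.576) + Φ(−δ − 2.576) = Φ(0.126) + Φ(-5.277) = 0.5501 + 0.0000 = 0.5501.

Power ≈ 0.550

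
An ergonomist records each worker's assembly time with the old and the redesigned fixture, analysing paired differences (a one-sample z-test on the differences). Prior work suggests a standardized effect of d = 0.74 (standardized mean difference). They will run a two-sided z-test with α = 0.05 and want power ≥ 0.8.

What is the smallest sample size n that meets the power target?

n = 15

For power 0.8 need Φ(δ − z_{0.025}) = 0.8, so δ = z_{0.025} + z_{0.20} = 1.960 + 0.842 = 2.802.
(For δ > 0 the lower-tail rejection region contributes negligibly to power, so the one-term inversion is standard.)
δ = d·√n ⇒ n = (δ/d)² = (2.802 / 0.74)² = 14.33.
Round up to the next whole unit.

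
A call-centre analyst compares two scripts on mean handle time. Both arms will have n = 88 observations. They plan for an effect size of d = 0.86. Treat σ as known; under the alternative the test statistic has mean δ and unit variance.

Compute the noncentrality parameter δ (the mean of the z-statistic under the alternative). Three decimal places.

δ ≈ 5.705

δ = d·√(n/2) = 0.86 × √(88/2) = 5.7046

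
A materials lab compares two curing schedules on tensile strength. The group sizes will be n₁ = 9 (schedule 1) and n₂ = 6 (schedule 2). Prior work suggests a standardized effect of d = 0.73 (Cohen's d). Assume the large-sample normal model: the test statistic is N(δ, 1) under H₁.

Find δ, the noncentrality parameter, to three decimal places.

δ ≈ 1.385

δ = d / √(1/n₁ + 1/n₂) = 0.73 / √(1/9 + 1/6) = 1.3851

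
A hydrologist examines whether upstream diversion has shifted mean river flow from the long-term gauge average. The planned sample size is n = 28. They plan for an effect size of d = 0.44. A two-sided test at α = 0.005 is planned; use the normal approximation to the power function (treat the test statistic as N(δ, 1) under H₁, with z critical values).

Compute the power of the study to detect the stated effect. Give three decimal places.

Power ≈ 0.316

Noncentrality parameter: δ = d·√n = 0.44 × √28 = 2.3283
Critical value for a two-sided test at α = 0.005: z_{α/2} = 2.807.
Power = Φ(δ − 2.807) + Φ(−δ − 2.807) = Φ(-0.479) + Φ(-5.135) = 0.3161 + 0.0000 = 0.3161.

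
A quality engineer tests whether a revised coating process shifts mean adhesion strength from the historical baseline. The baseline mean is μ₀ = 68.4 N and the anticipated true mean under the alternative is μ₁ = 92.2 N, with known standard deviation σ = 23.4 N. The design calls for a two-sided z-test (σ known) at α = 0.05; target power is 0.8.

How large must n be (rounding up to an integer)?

n = 8

Standardized effect: d = |μ₁ − μ₀| / σ = |92.2 − 68.4| / 23.4 = 1.0171
Set Φ(δ − 1.960) = 0.8; then δ − 1.960 = Φ⁻¹(0.8) = 0.842, giving δ = 2.802.
(The Φ(−δ − z_{α/2}) term is vanishingly small for δ > 0 and is dropped in the standard sample-size formula.)
δ = d·√n ⇒ n = (δ/d)² = (2.802 / 1.0171)² = 7.59.
Rounding up, n = 8.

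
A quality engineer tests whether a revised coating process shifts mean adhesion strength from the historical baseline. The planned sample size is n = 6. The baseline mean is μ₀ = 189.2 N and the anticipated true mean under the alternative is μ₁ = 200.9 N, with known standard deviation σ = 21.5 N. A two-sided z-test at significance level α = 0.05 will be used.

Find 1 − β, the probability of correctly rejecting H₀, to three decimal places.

Standardized effect: d = |μ₁ − μ₀| / σ = |200.9 − 189.2| / 21.5 = 0.5442
Noncentrality parameter: δ = d·√n = 0.5442 × √6 = 1.3330
Two-sided α = 0.05 → critical value z_{0.025} = 1.960.
Power = Φ(δ − 1.960) + Φ(−δ − 1.960) = Φ(-0.627) + Φ(-3.293) = 0.2653 + 0.0005 = 0.2658.

Power ≈ 0.266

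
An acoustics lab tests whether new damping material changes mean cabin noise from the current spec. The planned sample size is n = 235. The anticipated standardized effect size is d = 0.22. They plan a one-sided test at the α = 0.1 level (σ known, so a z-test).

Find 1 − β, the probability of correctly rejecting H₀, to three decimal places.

Noncentrality parameter: δ = d·√n = 0.22 × √235 = 3.3725
Critical value for a one-sided test at α = 0.1: z_α = 1.282.
Power = Φ(δ − 1.282) = Φ(2.091) = 0.9817.

Power ≈ 0.982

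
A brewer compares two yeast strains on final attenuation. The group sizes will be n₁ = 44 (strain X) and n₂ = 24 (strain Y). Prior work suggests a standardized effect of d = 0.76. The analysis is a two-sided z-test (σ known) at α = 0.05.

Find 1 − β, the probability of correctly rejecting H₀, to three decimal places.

Power ≈ 0.850

Noncentrality parameter: δ = d / √(1/n₁ + 1/n₂) = 0.76 / √(1/44 + 1/24) = 2.9950
Critical value for a two-sided test at α = 0.05: z_{α/2} = 1.960.
Power = Φ(δ − 1.960) + Φ(−δ − 1.960) = Φ(1.035) + Φ(-4.955) = 0.8497 + 0.0000 = 0.8497.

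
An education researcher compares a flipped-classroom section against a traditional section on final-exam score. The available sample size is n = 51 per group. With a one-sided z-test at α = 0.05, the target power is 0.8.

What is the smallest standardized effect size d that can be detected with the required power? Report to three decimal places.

Required noncentrality: δ = z_{0.05} + z_{0.20} = 1.645 + 0.842 = 2.486.
δ = d·√(n/2) ⇒ d = δ/√(n/2) = 2.486/√(51/2) = 0.4924.

d ≈ 0.492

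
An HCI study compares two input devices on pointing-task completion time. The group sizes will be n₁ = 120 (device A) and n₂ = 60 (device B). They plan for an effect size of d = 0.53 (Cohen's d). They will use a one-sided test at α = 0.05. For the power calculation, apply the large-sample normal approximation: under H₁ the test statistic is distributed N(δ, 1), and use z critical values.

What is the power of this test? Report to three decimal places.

Noncentrality parameter: δ = d / √(1/n₁ + 1/n₂) = 0.53 / √(1/120 + 1/60) = 3.3520
One-sided α = 0.05 → critical value z_{0.05} = 1.645.
Power = P(Z > 1.645 − δ) = Φ(1.707) = 0.9561.

Power ≈ 0.956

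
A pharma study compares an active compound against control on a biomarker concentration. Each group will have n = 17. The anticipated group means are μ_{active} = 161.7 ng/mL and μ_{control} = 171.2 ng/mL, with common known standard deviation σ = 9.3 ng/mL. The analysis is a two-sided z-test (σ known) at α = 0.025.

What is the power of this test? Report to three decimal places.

Power ≈ 0.769

Standardized effect: d = |μ_{active} − μ_{control}| / σ = |161.7 − 171.2| / 9.3 = 1.0215
Noncentrality parameter: δ = d·√(n/2) = 1.0215 × √(17/2) = 2.9782
Critical value for a two-sided test at α = 0.025: z_{α/2} = 2.241.
Power = Φ(δ − 2.241) + Φ(−δ − 2.241) = Φ(0.737) + Φ(-5.220) = 0.7694 + 0.0000 = 0.7694.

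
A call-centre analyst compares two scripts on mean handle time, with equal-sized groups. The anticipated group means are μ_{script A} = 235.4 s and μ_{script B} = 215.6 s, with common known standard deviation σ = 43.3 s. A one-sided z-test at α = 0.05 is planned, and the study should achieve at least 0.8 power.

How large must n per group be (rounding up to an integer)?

n = 60 per group

Standardized effect: d = |μ_{script A} − μ_{script B}| / σ = |235.4 − 215.6| / 43.3 = 0.4573
Set Φ(δ − 1.645) = 0.8; then δ − 1.645 = Φ⁻¹(0.8) = 0.842, giving δ = 2.486.
δ = d·√(n/2) ⇒ n = 2(δ/d)² = 2 × (2.486 / 0.4573)² = 59.13.
Round up to the next whole unit.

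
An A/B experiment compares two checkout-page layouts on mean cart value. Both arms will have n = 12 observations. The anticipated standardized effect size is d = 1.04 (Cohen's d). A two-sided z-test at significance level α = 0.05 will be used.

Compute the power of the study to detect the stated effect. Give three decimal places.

Power ≈ 0.722

Noncentrality parameter: δ = d·√(n/2) = 1.04 × √(12/2) = 2.5475
Two-sided α = 0.05 → critical value z_{0.025} = 1.960.
Power = Φ(δ − 1.960) + Φ(−δ − 1.960) = Φ(0.588) + Φ(-4.507) = 0.7216 + 0.0000 = 0.7216.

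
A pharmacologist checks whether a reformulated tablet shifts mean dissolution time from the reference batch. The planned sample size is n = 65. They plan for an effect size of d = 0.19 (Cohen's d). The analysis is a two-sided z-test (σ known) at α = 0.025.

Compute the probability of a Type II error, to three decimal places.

Noncentrality parameter: δ = d·√n = 0.19 × √65 = 1.5318
Critical value for a two-sided test at α = 0.025: z_{α/2} = 2.241.
Power = Φ(δ − 2.241) + Φ(−δ − 2.241) = Φ(-0.710) + Φ(-3.773) = 0.2390 + 0.0001 = 0.2391.
Type II error: β = 1 − power = 1 − 0.2391 = 0.7609.

β ≈ 0.761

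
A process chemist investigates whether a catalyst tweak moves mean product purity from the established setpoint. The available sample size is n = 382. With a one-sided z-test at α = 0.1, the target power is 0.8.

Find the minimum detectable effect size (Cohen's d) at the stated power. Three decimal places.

d ≈ 0.109

Required noncentrality: δ = z_{0.1} + z_{0.20} = 1.282 + 0.842 = 2.123.
δ = d·√n ⇒ d = δ/√n = 2.123/√382 = 0.1086.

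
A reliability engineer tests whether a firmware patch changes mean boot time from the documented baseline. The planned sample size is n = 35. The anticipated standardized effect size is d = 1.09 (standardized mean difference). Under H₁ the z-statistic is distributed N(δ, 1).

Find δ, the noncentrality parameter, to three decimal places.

The noncentrality parameter scales effect size by the design's sample-size factor: δ = d·√n = 1.09 × √35 = 6.4485

δ ≈ 6.449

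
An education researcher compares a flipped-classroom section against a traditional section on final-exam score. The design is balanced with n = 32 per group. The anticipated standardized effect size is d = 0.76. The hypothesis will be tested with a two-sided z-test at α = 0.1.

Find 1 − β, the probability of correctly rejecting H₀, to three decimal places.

Noncentrality parameter: λ = d·√(n/2) = 0.76 × √(32/2) = 3.0400
Critical value for a two-sided test at α = 0.1: z_{α/2} = 1.645.
Power = Φ(λ − 1.645) + Φ(−λ − 1.645) = Φ(1.395) + Φ(-4.685) = 0.9185 + 0.0000 = 0.9185.

Power ≈ 0.919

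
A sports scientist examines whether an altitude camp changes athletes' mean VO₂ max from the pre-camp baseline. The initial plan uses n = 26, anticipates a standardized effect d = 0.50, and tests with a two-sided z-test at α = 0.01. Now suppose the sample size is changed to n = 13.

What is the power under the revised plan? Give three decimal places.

With n = 13: δ = d·√n = 0.50 × √13 = 1.8028. Critical value z_{0.005} = 2.576.
Revised power = Φ(δ − 2.576) + Φ(−δ − 2.576) = Φ(-0.773) + Φ(-4.379) = 0.2197 + 0.0000 = 0.2198.

Power ≈ 0.220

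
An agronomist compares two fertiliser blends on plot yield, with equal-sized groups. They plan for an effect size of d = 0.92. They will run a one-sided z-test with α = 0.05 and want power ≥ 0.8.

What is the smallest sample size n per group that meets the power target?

Set Φ(δ − 1.645) = 0.8; then δ − 1.645 = Φ⁻¹(0.8) = 0.842, giving δ = 2.486.
δ = d·√(n/2) ⇒ n = 2(δ/d)² = 2 × (2.486 / 0.92)² = 14.61.
Rounding up, n = 15 per group.

n = 15 per group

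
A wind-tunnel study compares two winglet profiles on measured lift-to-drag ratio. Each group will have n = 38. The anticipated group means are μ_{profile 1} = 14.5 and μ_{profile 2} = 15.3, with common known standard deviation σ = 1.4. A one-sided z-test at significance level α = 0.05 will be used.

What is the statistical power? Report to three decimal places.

Standardized effect: d = |μ_{profile 1} − μ_{profile 2}| / σ = |14.5 − 15.3| / 1.4 = 0.5714
Noncentrality parameter: λ = d·√(n/2) = 0.5714 × √(38/2) = 2.4908
Critical value for a one-sided test at α = 0.05: z_α = 1.645.
Power = Φ(λ − 1.645) = Φ(0.846) = 0.8012.

Power ≈ 0.801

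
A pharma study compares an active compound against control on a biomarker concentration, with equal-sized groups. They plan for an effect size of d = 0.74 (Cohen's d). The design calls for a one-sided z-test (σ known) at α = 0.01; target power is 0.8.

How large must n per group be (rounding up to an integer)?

n = 37 per group

Set Φ(δ − 2.326) = 0.8; then δ − 2.326 = Φ⁻¹(0.8) = 0.842, giving δ = 3.168.
δ = d·√(n/2) ⇒ n = 2(δ/d)² = 2 × (3.168 / 0.74)² = 36.65.
Rounding up, n = 37 per group.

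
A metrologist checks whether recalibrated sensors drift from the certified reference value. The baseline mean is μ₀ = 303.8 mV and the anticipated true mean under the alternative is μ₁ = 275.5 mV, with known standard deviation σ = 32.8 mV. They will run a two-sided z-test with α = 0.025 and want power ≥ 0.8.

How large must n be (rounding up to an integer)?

n = 13

Standardized effect: d = |μ₁ − μ₀| / σ = |275.5 − 303.8| / 32.8 = 0.8628
Set Φ(δ − 2.241) = 0.8; then δ − 2.241 = Φ⁻¹(0.8) = 0.842, giving δ = 3.083.
(Ignoring the negligible lower-tail rejection probability gives the usual closed-form inversion.)
δ = d·√n ⇒ n = (δ/d)² = (3.083 / 0.8628)² = 12.77.
Round up to the next whole unit.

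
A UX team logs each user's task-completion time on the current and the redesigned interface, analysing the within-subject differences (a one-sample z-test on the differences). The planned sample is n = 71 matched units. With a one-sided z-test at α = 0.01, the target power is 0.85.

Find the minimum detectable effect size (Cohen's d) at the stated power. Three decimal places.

d ≈ 0.399

Required noncentrality: δ = z_{0.01} + z_{0.15} = 2.326 + 1.036 = 3.363.
δ = d·√n ⇒ d = δ/√n = 3.363/√71 = 0.3991.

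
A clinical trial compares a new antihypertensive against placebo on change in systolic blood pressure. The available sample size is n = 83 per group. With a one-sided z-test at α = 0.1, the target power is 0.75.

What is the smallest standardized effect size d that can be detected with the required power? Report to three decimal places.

d ≈ 0.304

Need Φ(δ − 1.282) = 0.75, so δ = 1.282 + 0.674 = 1.956.
δ = d·√(n/2) ⇒ d = δ/√(n/2) = 1.956/√(83/2) = 0.3036.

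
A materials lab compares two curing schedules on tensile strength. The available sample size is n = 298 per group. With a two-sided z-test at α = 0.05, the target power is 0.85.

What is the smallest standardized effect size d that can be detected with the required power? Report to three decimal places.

Required noncentrality: δ = z_{0.025} + z_{0.15} = 1.960 + 1.036 = 2.996.
(The second rejection-region term Φ(−δ − z_{α/2}) is negligible and dropped.)
δ = d·√(n/2) ⇒ d = δ/√(n/2) = 2.996/√(298/2) = 0.2455.

d ≈ 0.245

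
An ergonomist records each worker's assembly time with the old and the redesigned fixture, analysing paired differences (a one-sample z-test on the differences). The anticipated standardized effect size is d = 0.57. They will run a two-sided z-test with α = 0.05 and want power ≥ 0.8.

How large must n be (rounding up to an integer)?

Set Φ(δ − 1.960) = 0.8; then δ − 1.960 = Φ⁻¹(0.8) = 0.842, giving δ = 2.802.
(For δ > 0 the lower-tail rejection region contributes negligibly to power, so the one-term inversion is standard.)
δ = d·√n ⇒ n = (δ/d)² = (2.802 / 0.57)² = 24.16.
Round up to the next whole unit.

n = 25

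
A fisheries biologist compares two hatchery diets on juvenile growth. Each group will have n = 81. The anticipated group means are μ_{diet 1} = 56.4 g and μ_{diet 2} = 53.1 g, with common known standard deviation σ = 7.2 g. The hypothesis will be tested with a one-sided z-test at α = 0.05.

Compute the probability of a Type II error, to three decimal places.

Standardized effect: d = |μ_{diet 1} − μ_{diet 2}| / σ = |56.4 − 53.1| / 7.2 = 0.4583
Noncentrality parameter: δ = d·√(n/2) = 0.4583 × √(81/2) = 2.9168
One-sided α = 0.05 → critical value z_{0.05} = 1.645.
Power = Φ(δ − 1.645) = Φ(1.272) = 0.8983.
Type II error: β = 1 − power = 1 − 0.8983 = 0.1017.

β ≈ 0.102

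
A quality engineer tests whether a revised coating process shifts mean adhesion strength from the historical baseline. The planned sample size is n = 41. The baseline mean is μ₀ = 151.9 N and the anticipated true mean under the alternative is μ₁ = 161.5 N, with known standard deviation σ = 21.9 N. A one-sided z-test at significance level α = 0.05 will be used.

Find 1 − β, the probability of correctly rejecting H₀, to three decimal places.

Standardized effect: d = |μ₁ − μ₀| / σ = |161.5 − 151.9| / 21.9 = 0.4384
Noncentrality parameter: δ = d·√n = 0.4384 × √41 = 2.8068
One-sided α = 0.05 → critical value z_{0.05} = 1.645.
Power = P(Z > 1.645 − δ) = Φ(1.162) = 0.8774.

Power ≈ 0.877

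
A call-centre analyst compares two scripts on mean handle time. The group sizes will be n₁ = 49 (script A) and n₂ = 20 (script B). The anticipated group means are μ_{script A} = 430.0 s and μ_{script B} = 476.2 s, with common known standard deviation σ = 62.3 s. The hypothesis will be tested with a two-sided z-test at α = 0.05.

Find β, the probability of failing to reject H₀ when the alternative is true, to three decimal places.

β ≈ 0.202

Standardized effect: d = |μ_{script A} − μ_{script B}| / σ = |430.0 − 476.2| / 62.3 = 0.7416
Noncentrality parameter: δ = d / √(1/n₁ + 1/n₂) = 0.7416 / √(1/49 + 1/20) = 2.7947
Critical value for a two-sided test at α = 0.05: z_{α/2} = 1.960.
Power = Φ(δ − 1.960) + Φ(−δ − 1.960) = Φ(0.835) + Φ(-4.755) = 0.7981 + 0.0000 = 0.7981.
Type II error: β = 1 − power = 1 − 0.7981 = 0.2019.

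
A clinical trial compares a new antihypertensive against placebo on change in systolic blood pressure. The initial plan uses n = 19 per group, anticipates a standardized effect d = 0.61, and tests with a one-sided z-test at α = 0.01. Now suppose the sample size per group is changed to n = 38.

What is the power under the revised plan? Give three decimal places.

Power ≈ 0.630

With n = 38 per group: δ = d·√(n/2) = 0.61 × √(38/2) = 2.6589. Critical value z_{0.01} = 2.326.
Revised power = P(Z > 2.326 − δ) = Φ(0.333) = 0.6303.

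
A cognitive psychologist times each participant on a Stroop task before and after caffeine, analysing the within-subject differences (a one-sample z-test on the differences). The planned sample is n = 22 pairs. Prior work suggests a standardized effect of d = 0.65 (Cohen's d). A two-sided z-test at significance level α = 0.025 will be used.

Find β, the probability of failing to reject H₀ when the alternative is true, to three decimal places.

Noncentrality parameter: δ = d·√n = 0.65 × √22 = 3.0488
Critical value for a two-sided test at α = 0.025: z_{α/2} = 2.241.
Power = Φ(δ − 2.241) + Φ(−δ − 2.241) = Φ(0.807) + Φ(-5.290) = 0.7903 + 0.0000 = 0.7903.
Type II error: β = 1 − power = 1 − 0.7903 = 0.2097.

β ≈ 0.210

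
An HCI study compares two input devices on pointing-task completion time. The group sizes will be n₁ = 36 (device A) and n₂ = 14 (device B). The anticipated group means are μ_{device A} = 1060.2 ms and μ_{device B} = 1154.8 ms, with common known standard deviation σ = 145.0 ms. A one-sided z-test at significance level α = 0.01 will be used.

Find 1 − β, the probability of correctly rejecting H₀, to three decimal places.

Power ≈ 0.399

Standardized effect: d = |μ_{device A} − μ_{device B}| / σ = |1060.2 − 1154.8| / 145.0 = 0.6524
Noncentrality parameter: δ = d / √(1/n₁ + 1/n₂) = 0.6524 / √(1/36 + 1/14) = 2.0713
Critical value for a one-sided test at α = 0.01: z_α = 2.326.
Power = Φ(δ − 2.326) = Φ(-0.255) = 0.3994.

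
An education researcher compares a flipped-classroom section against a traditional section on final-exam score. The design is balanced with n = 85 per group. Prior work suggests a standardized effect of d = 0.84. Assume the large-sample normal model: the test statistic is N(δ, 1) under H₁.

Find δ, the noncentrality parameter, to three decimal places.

δ ≈ 5.476

δ = d·√(n/2) = 0.84 × √(85/2) = 5.4761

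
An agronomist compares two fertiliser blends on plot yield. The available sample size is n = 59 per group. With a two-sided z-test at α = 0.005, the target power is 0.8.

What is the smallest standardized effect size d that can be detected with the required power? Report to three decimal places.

d ≈ 0.672

Required noncentrality: δ = z_{0.0025} + z_{0.20} = 2.807 + 0.842 = 3.649.
(Lower-tail contribution to power is negligible for δ > 0.)
δ = d·√(n/2) ⇒ d = δ/√(n/2) = 3.649/√(59/2) = 0.6718.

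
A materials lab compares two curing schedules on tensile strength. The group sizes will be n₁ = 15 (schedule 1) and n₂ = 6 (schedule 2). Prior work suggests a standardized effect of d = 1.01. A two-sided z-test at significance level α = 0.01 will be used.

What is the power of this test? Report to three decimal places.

Power ≈ 0.314

Noncentrality parameter: δ = d / √(1/n₁ + 1/n₂) = 1.01 / √(1/15 + 1/6) = 2.0909
Critical value for a two-sided test at α = 0.01: z_{α/2} = 2.576.
Power = Φ(δ − 2.576) + Φ(−δ − 2.576) = Φ(-0.485) + Φ(-4.667) = 0.3139 + 0.0000 = 0.3139.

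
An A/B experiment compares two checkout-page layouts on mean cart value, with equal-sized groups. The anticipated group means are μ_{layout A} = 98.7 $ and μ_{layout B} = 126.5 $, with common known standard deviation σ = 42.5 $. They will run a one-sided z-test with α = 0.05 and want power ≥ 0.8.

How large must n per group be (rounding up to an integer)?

Standardized effect: d = |μ_{layout A} − μ_{layout B}| / σ = |98.7 − 126.5| / 42.5 = 0.6541
Set Φ(δ − 1.645) = 0.8; then δ − 1.645 = Φ⁻¹(0.8) = 0.842, giving δ = 2.486.
δ = d·√(n/2) ⇒ n = 2(δ/d)² = 2 × (2.486 / 0.6541)² = 28.90.
Rounding up, n = 29 per group.

n = 29 per group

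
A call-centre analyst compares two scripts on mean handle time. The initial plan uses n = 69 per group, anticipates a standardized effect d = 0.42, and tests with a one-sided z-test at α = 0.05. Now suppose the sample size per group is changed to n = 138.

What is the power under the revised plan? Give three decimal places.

Power ≈ 0.967

With n = 138 per group: δ = d·√(n/2) = 0.42 × √(138/2) = 3.4888. Critical value z_{0.05} = 1.645.
Revised power = P(Z > 1.645 − δ) = Φ(1.844) = 0.9674.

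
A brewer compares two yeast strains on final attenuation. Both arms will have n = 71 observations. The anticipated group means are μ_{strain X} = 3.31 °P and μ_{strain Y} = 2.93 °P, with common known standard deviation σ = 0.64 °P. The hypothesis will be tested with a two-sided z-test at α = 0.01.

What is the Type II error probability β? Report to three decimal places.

Standardized effect: d = |μ_{strain X} − μ_{strain Y}| / σ = |3.31 − 2.93| / 0.64 = 0.5938
Noncentrality parameter: δ = d·√(n/2) = 0.5938 × √(71/2) = 3.5377
Critical value for a two-sided test at α = 0.01: z_{α/2} = 2.576.
Power = Φ(δ − 2.576) + Φ(−δ − 2.576) = Φ(0.962) + Φ(-6.114) = 0.8319 + 0.0000 = 0.8319.
Type II error: β = 1 − power = 1 − 0.8319 = 0.1681.

β ≈ 0.168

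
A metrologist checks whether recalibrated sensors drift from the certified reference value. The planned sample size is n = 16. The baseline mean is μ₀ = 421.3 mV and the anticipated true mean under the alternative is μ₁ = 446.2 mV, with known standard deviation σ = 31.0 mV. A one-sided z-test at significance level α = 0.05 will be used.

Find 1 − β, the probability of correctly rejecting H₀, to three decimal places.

Standardized effect: d = |μ₁ − μ₀| / σ = |446.2 − 421.3| / 31.0 = 0.8032
Noncentrality parameter: δ = d·√n = 0.8032 × √16 = 3.2129
One-sided α = 0.05 → critical value z_{0.05} = 1.645.
Power = P(Z > 1.645 − δ) = Φ(1.568) = 0.9416.

Power ≈ 0.942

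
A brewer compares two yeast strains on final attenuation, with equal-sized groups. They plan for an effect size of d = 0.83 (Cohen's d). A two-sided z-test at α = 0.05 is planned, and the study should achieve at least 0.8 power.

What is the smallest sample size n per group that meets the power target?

For power 0.8 need Φ(δ − z_{0.025}) = 0.8, so δ = z_{0.025} + z_{0.20} = 1.960 + 0.842 = 2.802.
(For δ > 0 the lower-tail rejection region contributes negligibly to power, so the one-term inversion is standard.)
δ = d·√(n/2) ⇒ n = 2(δ/d)² = 2 × (2.802 / 0.83)² = 22.79.
Rounding up, n = 23 per group.

n = 23 per group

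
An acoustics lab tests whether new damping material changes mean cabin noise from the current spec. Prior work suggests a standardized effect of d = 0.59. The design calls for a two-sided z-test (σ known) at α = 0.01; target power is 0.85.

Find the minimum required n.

For power 0.85 need Φ(δ − z_{0.005}) = 0.85, so δ = z_{0.005} + z_{0.15} = 2.576 + 1.036 = 3.612.
(For δ > 0 the lower-tail rejection region contributes negligibly to power, so the one-term inversion is standard.)
δ = d·√n ⇒ n = (δ/d)² = (3.612 / 0.59)² = 37.48.
Round up to the next whole unit.

n = 38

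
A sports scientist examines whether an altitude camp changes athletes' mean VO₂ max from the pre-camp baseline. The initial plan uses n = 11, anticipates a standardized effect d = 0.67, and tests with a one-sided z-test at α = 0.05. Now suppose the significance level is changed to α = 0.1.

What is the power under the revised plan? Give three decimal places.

Power ≈ 0.827

δ = d·√n = 0.67 × √11 = 2.2221 (unchanged). New critical value: z_{0.1} = 1.282.
Revised power = Φ(δ − 1.282) = Φ(0.941) = 0.8265.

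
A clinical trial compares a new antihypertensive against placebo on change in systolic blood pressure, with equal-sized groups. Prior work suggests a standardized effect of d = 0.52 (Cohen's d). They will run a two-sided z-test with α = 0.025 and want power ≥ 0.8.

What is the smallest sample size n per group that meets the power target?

n = 71 per group

For power 0.8 need Φ(δ − z_{0.0125}) = 0.8, so δ = z_{0.0125} + z_{0.20} = 2.241 + 0.842 = 3.083.
(Ignoring the negligible lower-tail rejection probability gives the usual closed-form inversion.)
δ = d·√(n/2) ⇒ n = 2(δ/d)² = 2 × (3.083 / 0.52)² = 70.30.
Round up to the next whole unit.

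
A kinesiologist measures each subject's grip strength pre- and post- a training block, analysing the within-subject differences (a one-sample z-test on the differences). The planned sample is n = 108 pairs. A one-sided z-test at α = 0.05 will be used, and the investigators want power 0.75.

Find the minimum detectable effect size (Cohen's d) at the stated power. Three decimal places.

Need Φ(δ − 1.645) = 0.75, so δ = 1.645 + 0.674 = 2.319.
δ = d·√n ⇒ d = δ/√n = 2.319/√108 = 0.2232.

d ≈ 0.223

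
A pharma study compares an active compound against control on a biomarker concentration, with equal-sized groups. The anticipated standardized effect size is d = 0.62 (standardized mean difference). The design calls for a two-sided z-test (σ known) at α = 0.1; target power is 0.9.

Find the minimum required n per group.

n = 45 per group

For power 0.9 need Φ(δ − z_{0.05}) = 0.9, so δ = z_{0.05} + z_{0.10} = 1.645 + 1.282 = 2.926.
(For δ > 0 the lower-tail rejection region contributes negligibly to power, so the one-term inversion is standard.)
δ = d·√(n/2) ⇒ n = 2(δ/d)² = 2 × (2.926 / 0.62)² = 44.56.
Rounding up, n = 45 per group.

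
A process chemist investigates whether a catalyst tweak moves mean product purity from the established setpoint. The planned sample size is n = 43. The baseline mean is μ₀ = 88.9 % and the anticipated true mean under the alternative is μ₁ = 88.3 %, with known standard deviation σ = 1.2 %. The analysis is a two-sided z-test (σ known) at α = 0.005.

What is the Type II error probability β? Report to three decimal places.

β ≈ 0.319

Standardized effect: d = |μ₁ − μ₀| / σ = |88.3 − 88.9| / 1.2 = 0.5000
Noncentrality parameter: δ = d·√n = 0.5000 × √43 = 3.2787
Two-sided α = 0.005 → critical value z_{0.0025} = 2.807.
Power = Φ(δ − 2.807) + Φ(−δ − 2.807) = Φ(0.472) + Φ(-6.086) = 0.6814 + 0.0000 = 0.6814.
Type II error: β = 1 − power = 1 − 0.6814 = 0.3186.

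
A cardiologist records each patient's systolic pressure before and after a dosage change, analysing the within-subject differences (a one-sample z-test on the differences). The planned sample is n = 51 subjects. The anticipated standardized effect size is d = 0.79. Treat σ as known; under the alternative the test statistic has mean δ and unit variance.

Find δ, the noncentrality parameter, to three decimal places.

δ ≈ 5.642

δ = d·√n = 0.79 × √51 = 5.6417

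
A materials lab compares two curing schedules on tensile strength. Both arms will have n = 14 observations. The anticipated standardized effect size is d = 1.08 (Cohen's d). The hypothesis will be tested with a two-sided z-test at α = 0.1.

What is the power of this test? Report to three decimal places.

Power ≈ 0.887

Noncentrality parameter: δ = d·√(n/2) = 1.08 × √(14/2) = 2.8574
Critical value for a two-sided test at α = 0.1: z_{α/2} = 1.645.
Power = Φ(δ − 1.645) + Φ(−δ − 1.645) = Φ(1.213) + Φ(-4.502) = 0.8874 + 0.0000 = 0.8874.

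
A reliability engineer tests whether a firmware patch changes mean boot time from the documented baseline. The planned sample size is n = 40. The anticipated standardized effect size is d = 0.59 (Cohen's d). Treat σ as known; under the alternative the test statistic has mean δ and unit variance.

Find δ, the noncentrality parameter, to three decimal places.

δ = d·√n = 0.59 × √40 = 3.7315

δ ≈ 3.731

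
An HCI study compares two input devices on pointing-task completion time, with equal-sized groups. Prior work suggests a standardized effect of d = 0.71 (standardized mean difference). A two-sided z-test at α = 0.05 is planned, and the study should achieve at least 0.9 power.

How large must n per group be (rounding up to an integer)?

Set Φ(δ − 1.960) = 0.9; then δ − 1.960 = Φ⁻¹(0.9) = 1.282, giving δ = 3.242.
(The Φ(−δ − z_{α/2}) term is vanishingly small for δ > 0 and is dropped in the standard sample-size formula.)
δ = d·√(n/2) ⇒ n = 2(δ/d)² = 2 × (3.242 / 0.71)² = 41.69.
Rounding up, n = 42 per group.

n = 42 per group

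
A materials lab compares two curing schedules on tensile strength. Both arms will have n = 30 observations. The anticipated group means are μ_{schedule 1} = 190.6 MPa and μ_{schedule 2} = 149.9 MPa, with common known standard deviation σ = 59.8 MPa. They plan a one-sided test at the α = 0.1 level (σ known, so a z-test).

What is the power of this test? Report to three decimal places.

Standardized effect: d = |μ_{schedule 1} − μ_{schedule 2}| / σ = |190.6 − 149.9| / 59.8 = 0.6806
Noncentrality parameter: δ = d·√(n/2) = 0.6806 × √(30/2) = 2.6360
Critical value for a one-sided test at α = 0.1: z_α = 1.282.
Power = P(Z > 1.282 − δ) = Φ(1.354) = 0.9122.

Power ≈ 0.912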